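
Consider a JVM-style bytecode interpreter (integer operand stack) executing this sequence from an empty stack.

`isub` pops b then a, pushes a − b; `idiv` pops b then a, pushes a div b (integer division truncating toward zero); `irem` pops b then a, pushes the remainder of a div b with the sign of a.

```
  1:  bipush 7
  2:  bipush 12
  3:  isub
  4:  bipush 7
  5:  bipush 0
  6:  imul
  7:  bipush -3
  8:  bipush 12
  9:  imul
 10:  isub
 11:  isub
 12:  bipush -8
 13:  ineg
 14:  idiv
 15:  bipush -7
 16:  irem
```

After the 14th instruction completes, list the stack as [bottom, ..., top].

bipush 7   [7]
bipush 12  [7, 12]
isub       [-5]
bipush 7   [-5, 7]
bipush 0   [-5, 7, 0]
imul       [-5, 0]
bipush -3  [-5, 0, -3]
bipush 12  [-5, 0, -3, 12]
imul       [-5, 0, -36]
isub       [-5, 36]
isub       [-41]
bipush -8  [-41, -8]
ineg       [-41, 8]
idiv       [-5]

[-5]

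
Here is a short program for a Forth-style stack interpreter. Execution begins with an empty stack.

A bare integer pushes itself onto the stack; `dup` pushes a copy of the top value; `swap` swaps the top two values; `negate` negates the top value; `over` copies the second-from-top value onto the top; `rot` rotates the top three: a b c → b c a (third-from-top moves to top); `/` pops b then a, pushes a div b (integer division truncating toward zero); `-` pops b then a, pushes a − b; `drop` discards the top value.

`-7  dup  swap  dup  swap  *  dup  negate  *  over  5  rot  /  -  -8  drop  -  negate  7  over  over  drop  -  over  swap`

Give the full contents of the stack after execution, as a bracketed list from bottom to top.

[0, 0, 7]

-7     -> [-7]
dup    -> [-7, -7]
swap   -> [-7, -7]
dup    -> [-7, -7, -7]
swap   -> [-7, -7, -7]
*      -> [-7, 49]
dup    -> [-7, 49, 49]
negate -> [-7, 49, -49]
*      -> [-7, -2401]
over   -> [-7, -2401, -7]
5      -> [-7, -2401, -7, 5]
rot    -> [-7, -7, 5, -2401]
/      -> [-7, -7, 0]
-      -> [-7, -7]
-8     -> [-7, -7, -8]
drop   -> [-7, -7]
-      -> [0]
negate -> [0]
7      -> [0, 7]
over   -> [0, 7, 0]
over   -> [0, 7, 0, 7]
drop   -> [0, 7, 0]
-      -> [0, 7]
over   -> [0, 7, 0]
swap   -> [0, 0, 7]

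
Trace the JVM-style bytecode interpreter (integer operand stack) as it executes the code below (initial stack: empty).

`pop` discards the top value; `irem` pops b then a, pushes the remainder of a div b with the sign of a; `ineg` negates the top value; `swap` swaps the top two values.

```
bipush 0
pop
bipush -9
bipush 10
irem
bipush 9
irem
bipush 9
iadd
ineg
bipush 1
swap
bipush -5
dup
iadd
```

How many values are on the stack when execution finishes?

3

bipush 0  : [0]
pop       : []
bipush -9 : [-9]
bipush 10 : [-9, 10]
irem      : [-9]
bipush 9  : [-9, 9]
irem      : [0]
bipush 9  : [0, 9]
iadd      : [9]
ineg      : [-9]
bipush 1  : [-9, 1]
swap      : [1, -9]
bipush -5 : [1, -9, -5]
dup       : [1, -9, -5, -5]
iadd      : [1, -9, -10]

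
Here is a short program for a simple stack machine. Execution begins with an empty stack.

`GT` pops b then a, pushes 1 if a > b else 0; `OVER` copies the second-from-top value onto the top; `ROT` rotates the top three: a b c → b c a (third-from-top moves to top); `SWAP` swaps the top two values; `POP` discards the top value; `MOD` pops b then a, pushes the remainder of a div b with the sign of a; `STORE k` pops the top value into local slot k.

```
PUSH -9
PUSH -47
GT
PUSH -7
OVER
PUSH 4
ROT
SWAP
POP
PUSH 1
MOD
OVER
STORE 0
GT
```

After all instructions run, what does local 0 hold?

PUSH -9  → -9
PUSH -47 → -9 -47
GT       → 1
PUSH -7  → 1 -7
OVER     → 1 -7 1
PUSH 4   → 1 -7 1 4
ROT      → 1 1 4 -7
SWAP     → 1 1 -7 4
POP      → 1 1 -7
PUSH 1   → 1 1 -7 1
MOD      → 1 1 0
OVER     → 1 1 0 1
STORE 0  → 1 1 0
GT       → 1 1

1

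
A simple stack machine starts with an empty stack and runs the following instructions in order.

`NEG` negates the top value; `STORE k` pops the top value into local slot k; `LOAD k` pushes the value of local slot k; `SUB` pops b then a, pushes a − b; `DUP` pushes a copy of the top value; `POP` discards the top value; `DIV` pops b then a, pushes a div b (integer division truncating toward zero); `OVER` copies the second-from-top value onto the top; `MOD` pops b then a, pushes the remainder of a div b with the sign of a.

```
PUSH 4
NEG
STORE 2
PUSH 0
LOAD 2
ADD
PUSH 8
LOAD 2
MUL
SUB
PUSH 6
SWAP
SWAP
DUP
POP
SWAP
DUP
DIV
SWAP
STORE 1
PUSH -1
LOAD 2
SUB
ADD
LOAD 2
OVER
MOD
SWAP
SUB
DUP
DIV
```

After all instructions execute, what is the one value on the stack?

1

PUSH 4  : 4
NEG     : -4
STORE 2 : (empty)
PUSH 0  : 0
LOAD 2  : 0 -4
ADD     : -4
PUSH 8  : -4 8
LOAD 2  : -4 8 -4
MUL     : -4 -32
SUB     : 28
PUSH 6  : 28 6
SWAP    : 6 28
SWAP    : 28 6
DUP     : 28 6 6
POP     : 28 6
SWAP    : 6 28
DUP     : 6 28 28
DIV     : 6 1
SWAP    : 1 6
STORE 1 : 1
PUSH -1 : 1 -1
LOAD 2  : 1 -1 -4
SUB     : 1 3
ADD     : 4
LOAD 2  : 4 -4
OVER    : 4 -4 4
MOD     : 4 0
SWAP    : 0 4
SUB     : -4
DUP     : -4 -4
DIV     : 1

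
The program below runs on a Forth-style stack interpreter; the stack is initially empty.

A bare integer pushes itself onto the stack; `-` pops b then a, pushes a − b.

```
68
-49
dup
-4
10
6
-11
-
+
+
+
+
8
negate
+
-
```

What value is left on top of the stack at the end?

68     → 68
-49    → 68 -49
dup    → 68 -49 -49
-4     → 68 -49 -49 -4
10     → 68 -49 -49 -4 10
6      → 68 -49 -49 -4 10 6
-11    → 68 -49 -49 -4 10 6 -11
-      → 68 -49 -49 -4 10 17
+      → 68 -49 -49 -4 27
+      → 68 -49 -49 23
+      → 68 -49 -26
+      → 68 -75
8      → 68 -75 8
negate → 68 -75 -8
+      → 68 -83
-      → 151

151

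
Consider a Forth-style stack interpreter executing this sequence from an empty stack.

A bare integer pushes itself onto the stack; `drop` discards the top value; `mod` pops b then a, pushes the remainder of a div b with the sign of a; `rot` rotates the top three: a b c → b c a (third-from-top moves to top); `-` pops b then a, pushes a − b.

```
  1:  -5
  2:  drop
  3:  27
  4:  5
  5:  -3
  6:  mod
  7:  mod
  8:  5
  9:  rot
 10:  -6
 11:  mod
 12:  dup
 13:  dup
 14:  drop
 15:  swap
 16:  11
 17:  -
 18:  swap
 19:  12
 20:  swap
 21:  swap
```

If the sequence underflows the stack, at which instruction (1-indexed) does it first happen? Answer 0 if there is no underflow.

9

-5   → -5
drop → (empty)
27   → 27
5    → 27 5
-3   → 27 5 -3
mod  → 27 2
mod  → 1
5    → 1 5
rot  — needs 3 operands, stack has 2 → underflow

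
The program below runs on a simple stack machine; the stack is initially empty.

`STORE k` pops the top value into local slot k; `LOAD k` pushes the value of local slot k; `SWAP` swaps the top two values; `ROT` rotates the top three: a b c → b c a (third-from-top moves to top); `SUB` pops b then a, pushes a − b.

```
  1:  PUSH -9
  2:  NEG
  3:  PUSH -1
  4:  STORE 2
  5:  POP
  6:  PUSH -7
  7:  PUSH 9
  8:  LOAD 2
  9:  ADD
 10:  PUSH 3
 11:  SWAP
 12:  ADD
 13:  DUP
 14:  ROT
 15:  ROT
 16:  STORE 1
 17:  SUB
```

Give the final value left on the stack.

18

PUSH -9 -> [-9]
NEG     -> [9]
PUSH -1 -> [9, -1]
STORE 2 -> [9]
POP     -> []
PUSH -7 -> [-7]
PUSH 9  -> [-7, 9]
LOAD 2  -> [-7, 9, -1]
ADD     -> [-7, 8]
PUSH 3  -> [-7, 8, 3]
SWAP    -> [-7, 3, 8]
ADD     -> [-7, 11]
DUP     -> [-7, 11, 11]
ROT     -> [11, 11, -7]
ROT     -> [11, -7, 11]
STORE 1 -> [11, -7]
SUB     -> [18]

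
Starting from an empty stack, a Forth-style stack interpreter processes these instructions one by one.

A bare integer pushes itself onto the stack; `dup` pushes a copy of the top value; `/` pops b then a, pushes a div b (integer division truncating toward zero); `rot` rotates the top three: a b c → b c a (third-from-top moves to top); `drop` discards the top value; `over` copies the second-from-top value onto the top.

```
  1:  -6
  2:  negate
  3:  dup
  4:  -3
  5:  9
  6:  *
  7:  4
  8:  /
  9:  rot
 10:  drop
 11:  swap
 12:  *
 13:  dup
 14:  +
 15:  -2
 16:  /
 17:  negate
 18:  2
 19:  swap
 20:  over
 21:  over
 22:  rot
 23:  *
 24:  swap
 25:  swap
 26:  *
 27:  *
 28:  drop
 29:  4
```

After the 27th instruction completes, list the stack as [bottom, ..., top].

-6     -> -6
negate -> 6
dup    -> 6 6
-3     -> 6 6 -3
9      -> 6 6 -3 9
*      -> 6 6 -27
4      -> 6 6 -27 4
/      -> 6 6 -6
rot    -> 6 -6 6
drop   -> 6 -6
swap   -> -6 6
*      -> -36
dup    -> -36 -36
+      -> -72
-2     -> -72 -2
/      -> 36
negate -> -36
2      -> -36 2
swap   -> 2 -36
over   -> 2 -36 2
over   -> 2 -36 2 -36
rot    -> 2 2 -36 -36
*      -> 2 2 1296
swap   -> 2 1296 2
swap   -> 2 2 1296
*      -> 2 2592
*      -> 5184

[5184]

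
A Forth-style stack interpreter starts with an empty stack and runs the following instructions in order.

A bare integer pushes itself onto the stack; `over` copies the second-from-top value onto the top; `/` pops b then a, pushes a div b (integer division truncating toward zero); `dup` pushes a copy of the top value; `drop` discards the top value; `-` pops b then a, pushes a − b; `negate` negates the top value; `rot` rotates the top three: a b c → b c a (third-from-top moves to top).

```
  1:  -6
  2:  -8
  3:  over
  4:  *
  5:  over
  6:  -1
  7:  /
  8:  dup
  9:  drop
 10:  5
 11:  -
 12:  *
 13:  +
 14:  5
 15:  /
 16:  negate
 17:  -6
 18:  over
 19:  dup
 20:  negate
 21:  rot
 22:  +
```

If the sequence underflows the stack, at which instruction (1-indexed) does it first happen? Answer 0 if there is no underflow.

-6     → [-6]
-8     → [-6, -8]
over   → [-6, -8, -6]
*      → [-6, 48]
over   → [-6, 48, -6]
-1     → [-6, 48, -6, -1]
/      → [-6, 48, 6]
dup    → [-6, 48, 6, 6]
drop   → [-6, 48, 6]
5      → [-6, 48, 6, 5]
-      → [-6, 48, 1]
*      → [-6, 48]
+      → [42]
5      → [42, 5]
/      → [8]
negate → [-8]
-6     → [-8, -6]
over   → [-8, -6, -8]
dup    → [-8, -6, -8, -8]
negate → [-8, -6, -8, 8]
rot    → [-8, -8, 8, -6]
+      → [-8, -8, 2]

0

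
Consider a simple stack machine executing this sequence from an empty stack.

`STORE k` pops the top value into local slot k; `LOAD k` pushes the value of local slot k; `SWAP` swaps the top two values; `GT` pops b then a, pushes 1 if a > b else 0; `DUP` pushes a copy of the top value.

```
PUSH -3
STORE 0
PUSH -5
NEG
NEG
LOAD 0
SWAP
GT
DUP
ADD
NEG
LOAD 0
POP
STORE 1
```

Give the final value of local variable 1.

-2

PUSH -3 : [-3]
STORE 0 : []
PUSH -5 : [-5]
NEG     : [5]
NEG     : [-5]
LOAD 0  : [-5, -3]
SWAP    : [-3, -5]
GT      : [1]
DUP     : [1, 1]
ADD     : [2]
NEG     : [-2]
LOAD 0  : [-2, -3]
POP     : [-2]
STORE 1 : []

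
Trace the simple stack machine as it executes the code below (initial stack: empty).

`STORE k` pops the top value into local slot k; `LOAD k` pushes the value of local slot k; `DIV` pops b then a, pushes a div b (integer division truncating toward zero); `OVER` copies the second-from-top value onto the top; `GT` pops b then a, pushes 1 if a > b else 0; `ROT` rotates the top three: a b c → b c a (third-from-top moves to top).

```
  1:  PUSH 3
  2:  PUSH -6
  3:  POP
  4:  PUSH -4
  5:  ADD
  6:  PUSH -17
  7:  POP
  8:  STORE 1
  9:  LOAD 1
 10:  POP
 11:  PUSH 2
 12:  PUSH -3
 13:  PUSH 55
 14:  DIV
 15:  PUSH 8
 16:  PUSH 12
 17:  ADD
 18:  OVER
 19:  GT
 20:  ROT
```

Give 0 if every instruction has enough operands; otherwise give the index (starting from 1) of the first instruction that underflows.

0

PUSH 3    3
PUSH -6   3 -6
POP       3
PUSH -4   3 -4
ADD       -1
PUSH -17  -1 -17
POP       -1
STORE 1   (empty)
LOAD 1    -1
POP       (empty)
PUSH 2    2
PUSH -3   2 -3
PUSH 55   2 -3 55
DIV       2 0
PUSH 8    2 0 8
PUSH 12   2 0 8 12
ADD       2 0 20
OVER      2 0 20 0
GT        2 0 1
ROT       0 1 2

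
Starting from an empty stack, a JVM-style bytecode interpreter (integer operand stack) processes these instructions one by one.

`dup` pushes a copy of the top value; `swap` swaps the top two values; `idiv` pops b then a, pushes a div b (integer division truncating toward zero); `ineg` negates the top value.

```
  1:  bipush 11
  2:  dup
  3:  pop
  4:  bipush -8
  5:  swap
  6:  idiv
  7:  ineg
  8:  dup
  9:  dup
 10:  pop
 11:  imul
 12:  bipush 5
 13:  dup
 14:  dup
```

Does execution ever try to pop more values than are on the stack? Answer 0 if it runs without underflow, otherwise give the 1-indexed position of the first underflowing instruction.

bipush 11 → [11]
dup       → [11, 11]
pop       → [11]
bipush -8 → [11, -8]
swap      → [-8, 11]
idiv      → [0]
ineg      → [0]
dup       → [0, 0]
dup       → [0, 0, 0]
pop       → [0, 0]
imul      → [0]
bipush 5  → [0, 5]
dup       → [0, 5, 5]
dup       → [0, 5, 5, 5]

0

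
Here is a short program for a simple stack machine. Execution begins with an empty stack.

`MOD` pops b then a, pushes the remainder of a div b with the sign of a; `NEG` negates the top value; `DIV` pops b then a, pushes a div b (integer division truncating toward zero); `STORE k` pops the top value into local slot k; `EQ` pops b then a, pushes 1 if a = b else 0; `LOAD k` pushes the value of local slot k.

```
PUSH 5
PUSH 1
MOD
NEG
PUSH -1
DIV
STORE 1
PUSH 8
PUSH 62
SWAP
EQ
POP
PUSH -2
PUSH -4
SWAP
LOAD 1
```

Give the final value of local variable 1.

PUSH 5  → [5]
PUSH 1  → [5, 1]
MOD     → [0]
NEG     → [0]
PUSH -1 → [0, -1]
DIV     → [0]
STORE 1 → []
PUSH 8  → [8]
PUSH 62 → [8, 62]
SWAP    → [62, 8]
EQ      → [0]
POP     → []
PUSH -2 → [-2]
PUSH -4 → [-2, -4]
SWAP    → [-4, -2]
LOAD 1  → [-4, -2, 0]

0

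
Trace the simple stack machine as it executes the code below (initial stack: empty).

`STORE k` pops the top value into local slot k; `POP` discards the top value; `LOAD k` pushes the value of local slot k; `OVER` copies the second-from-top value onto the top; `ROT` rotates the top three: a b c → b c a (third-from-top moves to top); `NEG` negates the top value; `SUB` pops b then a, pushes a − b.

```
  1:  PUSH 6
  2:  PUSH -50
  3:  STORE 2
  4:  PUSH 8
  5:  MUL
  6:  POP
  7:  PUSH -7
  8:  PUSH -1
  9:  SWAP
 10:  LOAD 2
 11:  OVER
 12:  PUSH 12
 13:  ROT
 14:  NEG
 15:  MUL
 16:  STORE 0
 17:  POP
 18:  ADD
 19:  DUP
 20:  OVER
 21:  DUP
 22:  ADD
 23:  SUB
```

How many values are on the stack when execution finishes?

PUSH 6    [6]
PUSH -50  [6, -50]
STORE 2   [6]
PUSH 8    [6, 8]
MUL       [48]
POP       []
PUSH -7   [-7]
PUSH -1   [-7, -1]
SWAP      [-1, -7]
LOAD 2    [-1, -7, -50]
OVER      [-1, -7, -50, -7]
PUSH 12   [-1, -7, -50, -7, 12]
ROT       [-1, -7, -7, 12, -50]
NEG       [-1, -7, -7, 12, 50]
MUL       [-1, -7, -7, 600]
STORE 0   [-1, -7, -7]
POP       [-1, -7]
ADD       [-8]
DUP       [-8, -8]
OVER      [-8, -8, -8]
DUP       [-8, -8, -8, -8]
ADD       [-8, -8, -16]
SUB       [-8, 8]

2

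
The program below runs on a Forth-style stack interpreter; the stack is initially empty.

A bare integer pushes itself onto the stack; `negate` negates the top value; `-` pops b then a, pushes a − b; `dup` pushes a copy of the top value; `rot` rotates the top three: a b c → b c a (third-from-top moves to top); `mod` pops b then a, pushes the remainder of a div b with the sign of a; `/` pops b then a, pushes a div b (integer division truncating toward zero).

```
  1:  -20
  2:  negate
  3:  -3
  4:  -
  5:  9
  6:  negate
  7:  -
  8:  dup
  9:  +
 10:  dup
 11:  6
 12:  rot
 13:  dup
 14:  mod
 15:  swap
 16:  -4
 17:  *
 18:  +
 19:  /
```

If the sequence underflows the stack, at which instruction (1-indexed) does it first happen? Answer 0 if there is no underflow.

0

-20    → [-20]
negate → [20]
-3     → [20, -3]
-      → [23]
9      → [23, 9]
negate → [23, -9]
-      → [32]
dup    → [32, 32]
+      → [64]
dup    → [64, 64]
6      → [64, 64, 6]
rot    → [64, 6, 64]
dup    → [64, 6, 64, 64]
mod    → [64, 6, 0]
swap   → [64, 0, 6]
-4     → [64, 0, 6, -4]
*      → [64, 0, -24]
+      → [64, -24]
/      → [-2]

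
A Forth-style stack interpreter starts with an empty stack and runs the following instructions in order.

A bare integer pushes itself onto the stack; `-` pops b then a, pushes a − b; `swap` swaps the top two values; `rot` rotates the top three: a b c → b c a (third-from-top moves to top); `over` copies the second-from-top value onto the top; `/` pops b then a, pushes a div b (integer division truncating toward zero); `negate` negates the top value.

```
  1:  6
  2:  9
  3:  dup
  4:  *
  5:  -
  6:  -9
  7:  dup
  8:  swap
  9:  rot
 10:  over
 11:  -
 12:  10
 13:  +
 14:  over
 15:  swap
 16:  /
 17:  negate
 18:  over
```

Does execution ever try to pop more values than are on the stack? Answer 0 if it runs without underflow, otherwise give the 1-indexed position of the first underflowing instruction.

6       6
9       6 9
dup     6 9 9
*       6 81
-       -75
-9      -75 -9
dup     -75 -9 -9
swap    -75 -9 -9
rot     -9 -9 -75
over    -9 -9 -75 -9
-       -9 -9 -66
10      -9 -9 -66 10
+       -9 -9 -56
over    -9 -9 -56 -9
swap    -9 -9 -9 -56
/       -9 -9 0
negate  -9 -9 0
over    -9 -9 0 -9

0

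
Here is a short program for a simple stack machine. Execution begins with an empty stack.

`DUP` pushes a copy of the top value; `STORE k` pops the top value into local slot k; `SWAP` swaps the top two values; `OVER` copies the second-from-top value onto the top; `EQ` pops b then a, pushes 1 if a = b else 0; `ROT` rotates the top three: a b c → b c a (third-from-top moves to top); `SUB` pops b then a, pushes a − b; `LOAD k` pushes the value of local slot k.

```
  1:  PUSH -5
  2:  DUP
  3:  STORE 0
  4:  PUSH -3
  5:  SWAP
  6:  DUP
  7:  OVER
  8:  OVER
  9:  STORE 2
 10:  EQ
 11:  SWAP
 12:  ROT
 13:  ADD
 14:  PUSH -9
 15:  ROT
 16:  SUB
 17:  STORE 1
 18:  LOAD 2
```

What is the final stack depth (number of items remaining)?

PUSH -5 → -5
DUP     → -5 -5
STORE 0 → -5
PUSH -3 → -5 -3
SWAP    → -3 -5
DUP     → -3 -5 -5
OVER    → -3 -5 -5 -5
OVER    → -3 -5 -5 -5 -5
STORE 2 → -3 -5 -5 -5
EQ      → -3 -5 1
SWAP    → -3 1 -5
ROT     → 1 -5 -3
ADD     → 1 -8
PUSH -9 → 1 -8 -9
ROT     → -8 -9 1
SUB     → -8 -10
STORE 1 → -8
LOAD 2  → -8 -5

2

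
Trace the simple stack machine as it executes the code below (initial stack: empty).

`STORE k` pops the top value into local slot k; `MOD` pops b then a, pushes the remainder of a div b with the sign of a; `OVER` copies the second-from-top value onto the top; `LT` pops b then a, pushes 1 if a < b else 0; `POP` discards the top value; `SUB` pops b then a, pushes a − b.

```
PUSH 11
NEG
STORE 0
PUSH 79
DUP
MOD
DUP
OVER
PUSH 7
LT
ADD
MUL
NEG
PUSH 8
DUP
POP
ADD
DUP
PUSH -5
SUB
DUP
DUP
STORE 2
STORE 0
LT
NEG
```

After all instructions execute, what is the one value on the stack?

PUSH 11 -> 11
NEG     -> -11
STORE 0 -> (empty)
PUSH 79 -> 79
DUP     -> 79 79
MOD     -> 0
DUP     -> 0 0
OVER    -> 0 0 0
PUSH 7  -> 0 0 0 7
LT      -> 0 0 1
ADD     -> 0 1
MUL     -> 0
NEG     -> 0
PUSH 8  -> 0 8
DUP     -> 0 8 8
POP     -> 0 8
ADD     -> 8
DUP     -> 8 8
PUSH -5 -> 8 8 -5
SUB     -> 8 13
DUP     -> 8 13 13
DUP     -> 8 13 13 13
STORE 2 -> 8 13 13
STORE 0 -> 8 13
LT      -> 1
NEG     -> -1

-1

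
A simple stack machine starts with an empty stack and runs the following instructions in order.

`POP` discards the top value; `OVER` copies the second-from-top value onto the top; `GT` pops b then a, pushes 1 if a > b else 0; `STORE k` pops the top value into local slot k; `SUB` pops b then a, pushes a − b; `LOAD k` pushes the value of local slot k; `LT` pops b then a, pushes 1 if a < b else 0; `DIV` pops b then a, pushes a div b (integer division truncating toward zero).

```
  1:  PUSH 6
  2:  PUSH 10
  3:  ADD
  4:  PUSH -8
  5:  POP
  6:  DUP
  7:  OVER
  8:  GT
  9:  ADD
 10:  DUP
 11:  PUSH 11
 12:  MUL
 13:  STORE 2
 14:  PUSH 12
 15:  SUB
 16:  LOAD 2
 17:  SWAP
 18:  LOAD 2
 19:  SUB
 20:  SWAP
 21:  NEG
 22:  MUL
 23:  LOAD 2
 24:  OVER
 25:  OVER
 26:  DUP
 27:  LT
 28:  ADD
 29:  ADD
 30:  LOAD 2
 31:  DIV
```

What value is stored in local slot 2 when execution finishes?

PUSH 6   6
PUSH 10  6 10
ADD      16
PUSH -8  16 -8
POP      16
DUP      16 16
OVER     16 16 16
GT       16 0
ADD      16
DUP      16 16
PUSH 11  16 16 11
MUL      16 176
STORE 2  16
PUSH 12  16 12
SUB      4
LOAD 2   4 176
SWAP     176 4
LOAD 2   176 4 176
SUB      176 -172
SWAP     -172 176
NEG      -172 -176
MUL      30272
LOAD 2   30272 176
OVER     30272 176 30272
OVER     30272 176 30272 176
DUP      30272 176 30272 176 176
LT       30272 176 30272 0
ADD      30272 176 30272
ADD      30272 30448
LOAD 2   30272 30448 176
DIV      30272 173

176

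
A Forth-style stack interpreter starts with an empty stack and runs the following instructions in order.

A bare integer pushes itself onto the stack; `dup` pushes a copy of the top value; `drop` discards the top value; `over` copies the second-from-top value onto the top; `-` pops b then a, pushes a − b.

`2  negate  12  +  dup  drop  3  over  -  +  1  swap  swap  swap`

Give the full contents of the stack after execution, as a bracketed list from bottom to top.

[1, 3]

2      -> [2]
negate -> [-2]
12     -> [-2, 12]
+      -> [10]
dup    -> [10, 10]
drop   -> [10]
3      -> [10, 3]
over   -> [10, 3, 10]
-      -> [10, -7]
+      -> [3]
1      -> [3, 1]
swap   -> [1, 3]
swap   -> [3, 1]
swap   -> [1, 3]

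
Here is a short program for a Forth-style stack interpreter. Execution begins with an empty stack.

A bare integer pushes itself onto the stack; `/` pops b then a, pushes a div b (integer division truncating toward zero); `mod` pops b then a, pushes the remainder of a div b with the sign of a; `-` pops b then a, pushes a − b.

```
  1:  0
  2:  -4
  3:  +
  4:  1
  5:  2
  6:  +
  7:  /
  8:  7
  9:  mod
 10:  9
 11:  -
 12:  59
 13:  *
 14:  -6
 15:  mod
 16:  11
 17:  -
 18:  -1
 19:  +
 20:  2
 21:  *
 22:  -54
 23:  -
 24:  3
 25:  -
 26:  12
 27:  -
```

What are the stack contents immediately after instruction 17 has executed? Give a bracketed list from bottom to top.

0    [0]
-4   [0, -4]
+    [-4]
1    [-4, 1]
2    [-4, 1, 2]
+    [-4, 3]
/    [-1]
7    [-1, 7]
mod  [-1]
9    [-1, 9]
-    [-10]
59   [-10, 59]
*    [-590]
-6   [-590, -6]
mod  [-2]
11   [-2, 11]
-    [-13]

[-13]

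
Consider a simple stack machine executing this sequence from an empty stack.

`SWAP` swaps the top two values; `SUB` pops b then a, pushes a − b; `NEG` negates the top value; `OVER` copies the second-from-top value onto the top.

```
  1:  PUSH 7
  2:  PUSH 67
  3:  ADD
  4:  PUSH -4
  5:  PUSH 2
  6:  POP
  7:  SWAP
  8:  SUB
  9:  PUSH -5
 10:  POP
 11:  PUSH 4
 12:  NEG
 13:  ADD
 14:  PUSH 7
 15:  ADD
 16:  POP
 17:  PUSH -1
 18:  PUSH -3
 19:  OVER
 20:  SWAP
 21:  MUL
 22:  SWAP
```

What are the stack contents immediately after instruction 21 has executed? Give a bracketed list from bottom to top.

PUSH 7   [7]
PUSH 67  [7, 67]
ADD      [74]
PUSH -4  [74, -4]
PUSH 2   [74, -4, 2]
POP      [74, -4]
SWAP     [-4, 74]
SUB      [-78]
PUSH -5  [-78, -5]
POP      [-78]
PUSH 4   [-78, 4]
NEG      [-78, -4]
ADD      [-82]
PUSH 7   [-82, 7]
ADD      [-75]
POP      []
PUSH -1  [-1]
PUSH -3  [-1, -3]
OVER     [-1, -3, -1]
SWAP     [-1, -1, -3]
MUL      [-1, 3]

[-1, 3]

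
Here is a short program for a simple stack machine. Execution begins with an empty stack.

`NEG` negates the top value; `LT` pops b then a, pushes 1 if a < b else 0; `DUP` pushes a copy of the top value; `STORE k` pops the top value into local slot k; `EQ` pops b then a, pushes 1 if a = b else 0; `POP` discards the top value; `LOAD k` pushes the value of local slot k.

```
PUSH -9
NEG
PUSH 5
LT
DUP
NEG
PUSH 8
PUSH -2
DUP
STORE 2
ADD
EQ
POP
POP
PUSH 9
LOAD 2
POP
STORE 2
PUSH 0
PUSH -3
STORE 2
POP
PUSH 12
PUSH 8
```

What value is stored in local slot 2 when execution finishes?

-3

PUSH -9  -9
NEG      9
PUSH 5   9 5
LT       0
DUP      0 0
NEG      0 0
PUSH 8   0 0 8
PUSH -2  0 0 8 -2
DUP      0 0 8 -2 -2
STORE 2  0 0 8 -2
ADD      0 0 6
EQ       0 0
POP      0
POP      (empty)
PUSH 9   9
LOAD 2   9 -2
POP      9
STORE 2  (empty)
PUSH 0   0
PUSH -3  0 -3
STORE 2  0
POP      (empty)
PUSH 12  12
PUSH 8   12 8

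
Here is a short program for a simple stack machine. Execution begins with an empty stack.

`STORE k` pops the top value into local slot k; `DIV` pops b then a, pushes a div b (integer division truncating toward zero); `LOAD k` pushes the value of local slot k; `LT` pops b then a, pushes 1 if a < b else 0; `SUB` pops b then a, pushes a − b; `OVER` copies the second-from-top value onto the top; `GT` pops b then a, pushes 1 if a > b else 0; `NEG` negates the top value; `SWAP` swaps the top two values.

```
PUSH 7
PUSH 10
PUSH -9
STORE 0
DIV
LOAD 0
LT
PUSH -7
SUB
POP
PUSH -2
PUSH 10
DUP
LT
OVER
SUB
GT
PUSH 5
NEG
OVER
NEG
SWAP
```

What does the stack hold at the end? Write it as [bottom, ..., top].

PUSH 7  -> 7
PUSH 10 -> 7 10
PUSH -9 -> 7 10 -9
STORE 0 -> 7 10
DIV     -> 0
LOAD 0  -> 0 -9
LT      -> 0
PUSH -7 -> 0 -7
SUB     -> 7
POP     -> (empty)
PUSH -2 -> -2
PUSH 10 -> -2 10
DUP     -> -2 10 10
LT      -> -2 0
OVER    -> -2 0 -2
SUB     -> -2 2
GT      -> 0
PUSH 5  -> 0 5
NEG     -> 0 -5
OVER    -> 0 -5 0
NEG     -> 0 -5 0
SWAP    -> 0 0 -5

[0, 0, -5]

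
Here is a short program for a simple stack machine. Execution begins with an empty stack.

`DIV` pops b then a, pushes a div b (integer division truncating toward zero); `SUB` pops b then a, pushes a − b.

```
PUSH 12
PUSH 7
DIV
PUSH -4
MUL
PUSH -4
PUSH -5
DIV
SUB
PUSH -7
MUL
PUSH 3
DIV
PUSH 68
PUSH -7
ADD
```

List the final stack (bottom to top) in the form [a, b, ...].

[9, 61]

PUSH 12 : 12
PUSH 7  : 12 7
DIV     : 1
PUSH -4 : 1 -4
MUL     : -4
PUSH -4 : -4 -4
PUSH -5 : -4 -4 -5
DIV     : -4 0
SUB     : -4
PUSH -7 : -4 -7
MUL     : 28
PUSH 3  : 28 3
DIV     : 9
PUSH 68 : 9 68
PUSH -7 : 9 68 -7
ADD     : 9 61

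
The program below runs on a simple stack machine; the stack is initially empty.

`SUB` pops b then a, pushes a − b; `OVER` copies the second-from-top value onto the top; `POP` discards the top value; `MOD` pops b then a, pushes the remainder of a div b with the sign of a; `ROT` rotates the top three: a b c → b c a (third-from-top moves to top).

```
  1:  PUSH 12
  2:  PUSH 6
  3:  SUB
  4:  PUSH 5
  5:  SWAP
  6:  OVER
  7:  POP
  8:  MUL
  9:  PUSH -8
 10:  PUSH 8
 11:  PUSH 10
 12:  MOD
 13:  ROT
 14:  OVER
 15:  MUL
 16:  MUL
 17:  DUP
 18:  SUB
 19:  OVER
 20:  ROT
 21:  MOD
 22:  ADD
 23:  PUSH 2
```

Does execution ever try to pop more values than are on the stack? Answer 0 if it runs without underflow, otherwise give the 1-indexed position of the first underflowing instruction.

PUSH 12 → 12
PUSH 6  → 12 6
SUB     → 6
PUSH 5  → 6 5
SWAP    → 5 6
OVER    → 5 6 5
POP     → 5 6
MUL     → 30
PUSH -8 → 30 -8
PUSH 8  → 30 -8 8
PUSH 10 → 30 -8 8 10
MOD     → 30 -8 8
ROT     → -8 8 30
OVER    → -8 8 30 8
MUL     → -8 8 240
MUL     → -8 1920
DUP     → -8 1920 1920
SUB     → -8 0
OVER    → -8 0 -8
ROT     → 0 -8 -8
MOD     → 0 0
ADD     → 0
PUSH 2  → 0 2

0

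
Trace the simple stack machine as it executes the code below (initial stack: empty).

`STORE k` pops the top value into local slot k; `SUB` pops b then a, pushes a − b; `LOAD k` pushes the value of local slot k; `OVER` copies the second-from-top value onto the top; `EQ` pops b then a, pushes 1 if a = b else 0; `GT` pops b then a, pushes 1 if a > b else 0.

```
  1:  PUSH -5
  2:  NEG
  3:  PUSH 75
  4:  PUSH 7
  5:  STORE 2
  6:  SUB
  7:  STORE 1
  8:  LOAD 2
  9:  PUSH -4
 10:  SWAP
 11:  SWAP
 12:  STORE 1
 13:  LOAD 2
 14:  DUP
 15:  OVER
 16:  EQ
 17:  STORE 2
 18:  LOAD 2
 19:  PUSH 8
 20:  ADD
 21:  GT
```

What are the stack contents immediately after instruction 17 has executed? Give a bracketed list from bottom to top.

PUSH -5 → -5
NEG     → 5
PUSH 75 → 5 75
PUSH 7  → 5 75 7
STORE 2 → 5 75
SUB     → -70
STORE 1 → (empty)
LOAD 2  → 7
PUSH -4 → 7 -4
SWAP    → -4 7
SWAP    → 7 -4
STORE 1 → 7
LOAD 2  → 7 7
DUP     → 7 7 7
OVER    → 7 7 7 7
EQ      → 7 7 1
STORE 2 → 7 7

[7, 7]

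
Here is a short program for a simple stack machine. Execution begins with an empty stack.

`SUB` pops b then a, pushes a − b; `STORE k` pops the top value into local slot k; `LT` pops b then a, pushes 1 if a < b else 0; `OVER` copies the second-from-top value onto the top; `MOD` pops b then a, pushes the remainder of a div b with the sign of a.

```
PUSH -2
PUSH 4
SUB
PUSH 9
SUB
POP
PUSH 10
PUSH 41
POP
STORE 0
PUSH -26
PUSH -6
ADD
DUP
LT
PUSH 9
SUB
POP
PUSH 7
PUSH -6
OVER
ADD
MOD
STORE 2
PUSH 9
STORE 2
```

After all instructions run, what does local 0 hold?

10

PUSH -2   [-2]
PUSH 4    [-2, 4]
SUB       [-6]
PUSH 9    [-6, 9]
SUB       [-15]
POP       []
PUSH 10   [10]
PUSH 41   [10, 41]
POP       [10]
STORE 0   []
PUSH -26  [-26]
PUSH -6   [-26, -6]
ADD       [-32]
DUP       [-32, -32]
LT        [0]
PUSH 9    [0, 9]
SUB       [-9]
POP       []
PUSH 7    [7]
PUSH -6   [7, -6]
OVER      [7, -6, 7]
ADD       [7, 1]
MOD       [0]
STORE 2   []
PUSH 9    [9]
STORE 2   []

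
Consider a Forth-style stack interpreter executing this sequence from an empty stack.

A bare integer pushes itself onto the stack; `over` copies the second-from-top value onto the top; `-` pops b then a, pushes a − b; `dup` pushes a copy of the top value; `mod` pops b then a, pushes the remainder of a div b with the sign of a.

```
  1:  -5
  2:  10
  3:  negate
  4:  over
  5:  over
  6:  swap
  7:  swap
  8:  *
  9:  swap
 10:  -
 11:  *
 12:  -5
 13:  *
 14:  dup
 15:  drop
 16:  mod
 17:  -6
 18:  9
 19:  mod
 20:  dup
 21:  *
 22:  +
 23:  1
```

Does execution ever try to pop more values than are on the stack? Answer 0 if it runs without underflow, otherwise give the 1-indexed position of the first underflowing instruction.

-5      [-5]
10      [-5, 10]
negate  [-5, -10]
over    [-5, -10, -5]
over    [-5, -10, -5, -10]
swap    [-5, -10, -10, -5]
swap    [-5, -10, -5, -10]
*       [-5, -10, 50]
swap    [-5, 50, -10]
-       [-5, 60]
*       [-300]
-5      [-300, -5]
*       [1500]
dup     [1500, 1500]
drop    [1500]
mod  — needs 2 operands, stack has 1 → underflow

16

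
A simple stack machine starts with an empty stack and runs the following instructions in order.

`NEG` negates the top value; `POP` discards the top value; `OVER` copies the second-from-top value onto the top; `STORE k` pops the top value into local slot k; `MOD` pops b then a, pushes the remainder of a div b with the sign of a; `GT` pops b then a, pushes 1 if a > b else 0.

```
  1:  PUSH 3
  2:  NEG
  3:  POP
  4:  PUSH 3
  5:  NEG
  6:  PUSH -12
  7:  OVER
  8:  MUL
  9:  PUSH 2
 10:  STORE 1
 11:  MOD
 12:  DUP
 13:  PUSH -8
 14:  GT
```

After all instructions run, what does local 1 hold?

2

PUSH 3    3
NEG       -3
POP       (empty)
PUSH 3    3
NEG       -3
PUSH -12  -3 -12
OVER      -3 -12 -3
MUL       -3 36
PUSH 2    -3 36 2
STORE 1   -3 36
MOD       -3
DUP       -3 -3
PUSH -8   -3 -3 -8
GT        -3 1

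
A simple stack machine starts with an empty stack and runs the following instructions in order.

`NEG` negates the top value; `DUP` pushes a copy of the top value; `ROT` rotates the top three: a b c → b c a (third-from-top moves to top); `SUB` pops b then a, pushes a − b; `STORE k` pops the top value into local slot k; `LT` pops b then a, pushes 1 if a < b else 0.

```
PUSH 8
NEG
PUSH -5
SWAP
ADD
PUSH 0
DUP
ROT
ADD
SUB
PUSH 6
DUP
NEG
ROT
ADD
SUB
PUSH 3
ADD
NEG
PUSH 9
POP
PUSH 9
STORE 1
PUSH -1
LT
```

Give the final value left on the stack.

1

PUSH 8  : [8]
NEG     : [-8]
PUSH -5 : [-8, -5]
SWAP    : [-5, -8]
ADD     : [-13]
PUSH 0  : [-13, 0]
DUP     : [-13, 0, 0]
ROT     : [0, 0, -13]
ADD     : [0, -13]
SUB     : [13]
PUSH 6  : [13, 6]
DUP     : [13, 6, 6]
NEG     : [13, 6, -6]
ROT     : [6, -6, 13]
ADD     : [6, 7]
SUB     : [-1]
PUSH 3  : [-1, 3]
ADD     : [2]
NEG     : [-2]
PUSH 9  : [-2, 9]
POP     : [-2]
PUSH 9  : [-2, 9]
STORE 1 : [-2]
PUSH -1 : [-2, -1]
LT      : [1]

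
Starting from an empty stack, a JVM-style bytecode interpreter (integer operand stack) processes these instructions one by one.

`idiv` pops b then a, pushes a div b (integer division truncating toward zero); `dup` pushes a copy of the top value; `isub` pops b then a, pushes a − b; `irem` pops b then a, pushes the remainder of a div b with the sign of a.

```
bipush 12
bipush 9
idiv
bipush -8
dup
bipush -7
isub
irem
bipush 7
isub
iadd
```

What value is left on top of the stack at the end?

bipush 12 → 12
bipush 9  → 12 9
idiv      → 1
bipush -8 → 1 -8
dup       → 1 -8 -8
bipush -7 → 1 -8 -8 -7
isub      → 1 -8 -1
irem      → 1 0
bipush 7  → 1 0 7
isub      → 1 -7
iadd      → -6

-6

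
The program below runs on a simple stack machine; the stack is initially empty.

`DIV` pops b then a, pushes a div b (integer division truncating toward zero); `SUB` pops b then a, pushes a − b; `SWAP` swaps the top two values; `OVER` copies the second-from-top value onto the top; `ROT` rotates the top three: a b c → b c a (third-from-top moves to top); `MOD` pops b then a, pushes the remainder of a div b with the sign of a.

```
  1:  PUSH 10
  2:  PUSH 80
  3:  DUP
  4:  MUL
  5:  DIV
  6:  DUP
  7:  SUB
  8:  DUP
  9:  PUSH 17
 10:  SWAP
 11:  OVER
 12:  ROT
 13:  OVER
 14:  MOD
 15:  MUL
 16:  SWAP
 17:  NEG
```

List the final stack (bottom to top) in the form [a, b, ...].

PUSH 10  [10]
PUSH 80  [10, 80]
DUP      [10, 80, 80]
MUL      [10, 6400]
DIV      [0]
DUP      [0, 0]
SUB      [0]
DUP      [0, 0]
PUSH 17  [0, 0, 17]
SWAP     [0, 17, 0]
OVER     [0, 17, 0, 17]
ROT      [0, 0, 17, 17]
OVER     [0, 0, 17, 17, 17]
MOD      [0, 0, 17, 0]
MUL      [0, 0, 0]
SWAP     [0, 0, 0]
NEG      [0, 0, 0]

[0, 0, 0]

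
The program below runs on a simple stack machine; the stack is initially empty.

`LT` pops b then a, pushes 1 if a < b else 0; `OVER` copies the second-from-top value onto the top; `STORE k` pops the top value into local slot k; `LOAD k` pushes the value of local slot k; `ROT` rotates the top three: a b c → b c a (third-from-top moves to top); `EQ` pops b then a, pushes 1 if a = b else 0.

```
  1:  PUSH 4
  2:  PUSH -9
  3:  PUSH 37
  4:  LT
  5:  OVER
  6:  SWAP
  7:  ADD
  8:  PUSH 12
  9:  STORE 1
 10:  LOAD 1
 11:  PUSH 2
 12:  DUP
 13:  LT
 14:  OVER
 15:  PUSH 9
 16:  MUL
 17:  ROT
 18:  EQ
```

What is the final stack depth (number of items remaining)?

PUSH 4  → [4]
PUSH -9 → [4, -9]
PUSH 37 → [4, -9, 37]
LT      → [4, 1]
OVER    → [4, 1, 4]
SWAP    → [4, 4, 1]
ADD     → [4, 5]
PUSH 12 → [4, 5, 12]
STORE 1 → [4, 5]
LOAD 1  → [4, 5, 12]
PUSH 2  → [4, 5, 12, 2]
DUP     → [4, 5, 12, 2, 2]
LT      → [4, 5, 12, 0]
OVER    → [4, 5, 12, 0, 12]
PUSH 9  → [4, 5, 12, 0, 12, 9]
MUL     → [4, 5, 12, 0, 108]
ROT     → [4, 5, 0, 108, 12]
EQ      → [4, 5, 0, 0]

4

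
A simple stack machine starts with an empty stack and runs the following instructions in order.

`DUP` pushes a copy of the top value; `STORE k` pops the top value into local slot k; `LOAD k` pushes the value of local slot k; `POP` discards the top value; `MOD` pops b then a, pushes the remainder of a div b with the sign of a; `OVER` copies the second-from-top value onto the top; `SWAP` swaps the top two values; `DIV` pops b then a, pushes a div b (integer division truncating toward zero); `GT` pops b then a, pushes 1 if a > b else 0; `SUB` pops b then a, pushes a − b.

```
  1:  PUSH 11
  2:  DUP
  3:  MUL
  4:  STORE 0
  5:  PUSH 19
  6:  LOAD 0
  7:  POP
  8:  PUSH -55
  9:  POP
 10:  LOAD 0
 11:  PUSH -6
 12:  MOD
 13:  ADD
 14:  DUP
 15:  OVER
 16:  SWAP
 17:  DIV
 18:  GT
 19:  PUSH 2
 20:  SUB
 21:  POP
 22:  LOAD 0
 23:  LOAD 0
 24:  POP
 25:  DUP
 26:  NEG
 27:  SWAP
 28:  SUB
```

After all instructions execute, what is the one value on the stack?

PUSH 11  -> [11]
DUP      -> [11, 11]
MUL      -> [121]
STORE 0  -> []
PUSH 19  -> [19]
LOAD 0   -> [19, 121]
POP      -> [19]
PUSH -55 -> [19, -55]
POP      -> [19]
LOAD 0   -> [19, 121]
PUSH -6  -> [19, 121, -6]
MOD      -> [19, 1]
ADD      -> [20]
DUP      -> [20, 20]
OVER     -> [20, 20, 20]
SWAP     -> [20, 20, 20]
DIV      -> [20, 1]
GT       -> [1]
PUSH 2   -> [1, 2]
SUB      -> [-1]
POP      -> []
LOAD 0   -> [121]
LOAD 0   -> [121, 121]
POP      -> [121]
DUP      -> [121, 121]
NEG      -> [121, -121]
SWAP     -> [-121, 121]
SUB      -> [-242]

-242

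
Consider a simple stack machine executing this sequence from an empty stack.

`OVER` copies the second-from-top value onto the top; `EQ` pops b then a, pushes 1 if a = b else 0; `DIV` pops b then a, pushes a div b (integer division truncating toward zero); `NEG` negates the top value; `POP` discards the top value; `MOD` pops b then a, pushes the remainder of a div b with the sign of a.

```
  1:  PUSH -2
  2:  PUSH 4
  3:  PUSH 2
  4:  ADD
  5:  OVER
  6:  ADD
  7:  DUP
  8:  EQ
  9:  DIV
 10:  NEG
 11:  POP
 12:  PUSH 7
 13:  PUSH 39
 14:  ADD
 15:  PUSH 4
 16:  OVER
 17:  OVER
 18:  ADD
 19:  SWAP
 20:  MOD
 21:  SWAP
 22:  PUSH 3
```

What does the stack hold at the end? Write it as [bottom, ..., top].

[2, 46, 3]

PUSH -2 : -2
PUSH 4  : -2 4
PUSH 2  : -2 4 2
ADD     : -2 6
OVER    : -2 6 -2
ADD     : -2 4
DUP     : -2 4 4
EQ      : -2 1
DIV     : -2
NEG     : 2
POP     : (empty)
PUSH 7  : 7
PUSH 39 : 7 39
ADD     : 46
PUSH 4  : 46 4
OVER    : 46 4 46
OVER    : 46 4 46 4
ADD     : 46 4 50
SWAP    : 46 50 4
MOD     : 46 2
SWAP    : 2 46
PUSH 3  : 2 46 3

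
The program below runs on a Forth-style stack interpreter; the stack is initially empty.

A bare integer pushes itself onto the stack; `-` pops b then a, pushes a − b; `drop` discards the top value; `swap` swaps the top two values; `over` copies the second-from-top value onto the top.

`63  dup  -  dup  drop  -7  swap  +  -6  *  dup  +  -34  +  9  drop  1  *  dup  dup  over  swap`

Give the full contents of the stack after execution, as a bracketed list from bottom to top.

63   → 63
dup  → 63 63
-    → 0
dup  → 0 0
drop → 0
-7   → 0 -7
swap → -7 0
+    → -7
-6   → -7 -6
*    → 42
dup  → 42 42
+    → 84
-34  → 84 -34
+    → 50
9    → 50 9
drop → 50
1    → 50 1
*    → 50
dup  → 50 50
dup  → 50 50 50
over → 50 50 50 50
swap → 50 50 50 50

[50, 50, 50, 50]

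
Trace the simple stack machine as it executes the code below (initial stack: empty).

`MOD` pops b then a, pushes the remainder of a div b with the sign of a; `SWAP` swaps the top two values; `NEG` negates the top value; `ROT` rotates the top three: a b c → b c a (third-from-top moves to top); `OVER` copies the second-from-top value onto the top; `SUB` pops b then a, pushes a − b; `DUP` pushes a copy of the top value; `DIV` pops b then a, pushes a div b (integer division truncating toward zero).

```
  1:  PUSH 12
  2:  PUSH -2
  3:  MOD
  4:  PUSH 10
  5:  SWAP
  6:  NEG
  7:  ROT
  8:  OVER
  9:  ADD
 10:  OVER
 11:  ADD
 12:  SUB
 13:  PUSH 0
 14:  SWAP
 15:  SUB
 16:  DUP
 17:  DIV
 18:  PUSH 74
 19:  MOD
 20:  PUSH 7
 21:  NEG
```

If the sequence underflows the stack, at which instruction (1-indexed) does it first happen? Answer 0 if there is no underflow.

7

PUSH 12 : [12]
PUSH -2 : [12, -2]
MOD     : [0]
PUSH 10 : [0, 10]
SWAP    : [10, 0]
NEG     : [10, 0]
ROT  — needs 3 operands, stack has 2 → underflow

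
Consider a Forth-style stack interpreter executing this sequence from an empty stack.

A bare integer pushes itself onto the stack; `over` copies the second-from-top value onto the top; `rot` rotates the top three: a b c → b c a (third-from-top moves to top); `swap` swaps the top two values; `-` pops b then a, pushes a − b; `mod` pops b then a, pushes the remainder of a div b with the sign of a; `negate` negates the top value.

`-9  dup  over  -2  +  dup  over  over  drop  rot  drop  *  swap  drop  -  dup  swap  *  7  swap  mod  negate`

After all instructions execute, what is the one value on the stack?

-9     → [-9]
dup    → [-9, -9]
over   → [-9, -9, -9]
-2     → [-9, -9, -9, -2]
+      → [-9, -9, -11]
dup    → [-9, -9, -11, -11]
over   → [-9, -9, -11, -11, -11]
over   → [-9, -9, -11, -11, -11, -11]
drop   → [-9, -9, -11, -11, -11]
rot    → [-9, -9, -11, -11, -11]
drop   → [-9, -9, -11, -11]
*      → [-9, -9, 121]
swap   → [-9, 121, -9]
drop   → [-9, 121]
-      → [-130]
dup    → [-130, -130]
swap   → [-130, -130]
*      → [16900]
7      → [16900, 7]
swap   → [7, 16900]
mod    → [7]
negate → [-7]

-7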